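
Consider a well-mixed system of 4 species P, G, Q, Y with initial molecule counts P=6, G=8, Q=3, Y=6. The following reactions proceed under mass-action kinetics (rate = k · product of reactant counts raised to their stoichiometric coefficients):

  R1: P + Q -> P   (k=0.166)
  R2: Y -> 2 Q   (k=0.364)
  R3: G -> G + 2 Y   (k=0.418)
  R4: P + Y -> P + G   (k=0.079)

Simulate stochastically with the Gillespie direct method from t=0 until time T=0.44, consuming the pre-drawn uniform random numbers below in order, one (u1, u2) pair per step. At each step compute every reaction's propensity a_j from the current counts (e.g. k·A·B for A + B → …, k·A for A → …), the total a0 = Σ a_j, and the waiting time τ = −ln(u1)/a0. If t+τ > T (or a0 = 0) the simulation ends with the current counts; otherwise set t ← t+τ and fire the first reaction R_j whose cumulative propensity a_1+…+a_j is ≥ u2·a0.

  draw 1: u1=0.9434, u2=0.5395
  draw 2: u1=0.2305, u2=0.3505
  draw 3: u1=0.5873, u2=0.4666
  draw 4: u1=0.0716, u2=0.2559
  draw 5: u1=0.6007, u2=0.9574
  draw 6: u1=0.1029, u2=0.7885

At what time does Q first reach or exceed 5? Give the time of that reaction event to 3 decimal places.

Threshold first reached at t = 0.118

t=0.000: P=6 G=8 Q=3 Y=6
Draw 1: a1=2.988, a2=2.184, a3=3.344, a4=2.844, a0=11.360; τ=−ln(0.9434)/11.360=0.005 → t=0.005; u2·a0=0.5395·11.360=6.129; a1+a2=5.172 < 6.129 ≤ a1+…+a3=8.516 → R3 fires; P=6 G=8 Q=3 Y=8
Draw 2: a1=2.988, a2=2.912, a3=3.344, a4=3.792, a0=13.036; τ=−ln(0.2305)/13.036=0.113 → t=0.118; u2·a0=0.3505·13.036=4.569; a1=2.988 < 4.569 ≤ a1+a2=5.900 → R2 fires; P=6 G=8 Q=5 Y=7
Draw 3: a1=4.980, a2=2.548, a3=3.344, a4=3.318, a0=14.190; τ=−ln(0.5873)/14.190=0.038 → t=0.155; u2·a0=0.4666·14.190=6.621; a1=4.980 < 6.621 ≤ a1+a2=7.528 → R2 fires; P=6 G=8 Q=7 Y=6
Draw 4: a1=6.972, a2=2.184, a3=3.344, a4=2.844, a0=15.344; τ=−ln(0.0716)/15.344=0.172 → t=0.327; u2·a0=0.2559·15.344=3.927 ≤ a1=6.972 → R1 fires; P=6 G=8 Q=6 Y=6
Draw 5: a1=5.976, a2=2.184, a3=3.344, a4=2.844, a0=14.348; τ=−ln(0.6007)/14.348=0.036 → t=0.363; u2·a0=0.9574·14.348=13.737; a1+…+a3=11.504 < 13.737 ≤ a1+…+a4=14.348 → R4 fires; P=6 G=9 Q=6 Y=5
Draw 6: a1=5.976, a2=1.820, a3=3.762, a4=2.370, a0=13.928; τ=−ln(0.1029)/13.928=0.163 → t=0.526 > T=0.44: stop.
Q first becomes ≥ 5 when it reaches 5 at the event at t=0.118.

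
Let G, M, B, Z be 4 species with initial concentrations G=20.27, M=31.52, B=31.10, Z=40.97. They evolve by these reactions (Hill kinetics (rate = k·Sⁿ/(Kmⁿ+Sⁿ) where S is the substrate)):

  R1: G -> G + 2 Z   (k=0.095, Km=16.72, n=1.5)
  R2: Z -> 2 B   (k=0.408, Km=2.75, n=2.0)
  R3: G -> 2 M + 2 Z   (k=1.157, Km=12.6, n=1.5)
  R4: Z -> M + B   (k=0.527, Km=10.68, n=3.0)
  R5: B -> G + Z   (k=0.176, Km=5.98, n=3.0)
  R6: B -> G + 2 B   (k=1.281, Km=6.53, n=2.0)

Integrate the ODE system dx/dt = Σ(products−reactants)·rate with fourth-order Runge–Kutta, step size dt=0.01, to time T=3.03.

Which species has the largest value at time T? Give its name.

Dominant species at T: Z

RK4 with dt=0.01: 303 steps to T=3.03. Trajectory (selected grid times):
t=0.00: G=20.27 M=31.52 B=31.10 Z=40.97
t=0.34: G=20.48 M=32.23 B=31.91 Z=41.28
t=0.67: G=20.69 M=32.91 B=32.70 Z=41.59
t=1.01: G=20.90 M=33.62 B=33.51 Z=41.90
t=1.35: G=21.11 M=34.34 B=34.32 Z=42.22
t=1.68: G=21.31 M=35.03 B=35.11 Z=42.54
t=2.02: G=21.52 M=35.75 B=35.93 Z=42.86
t=2.36: G=21.73 M=36.47 B=36.74 Z=43.19
t=2.69: G=21.94 M=37.17 B=37.53 Z=43.51
t=3.03: G=22.14 M=37.90 B=38.35 Z=43.84
At T=3.03: G=22.14 M=37.90 B=38.35 Z=43.84; the largest is Z.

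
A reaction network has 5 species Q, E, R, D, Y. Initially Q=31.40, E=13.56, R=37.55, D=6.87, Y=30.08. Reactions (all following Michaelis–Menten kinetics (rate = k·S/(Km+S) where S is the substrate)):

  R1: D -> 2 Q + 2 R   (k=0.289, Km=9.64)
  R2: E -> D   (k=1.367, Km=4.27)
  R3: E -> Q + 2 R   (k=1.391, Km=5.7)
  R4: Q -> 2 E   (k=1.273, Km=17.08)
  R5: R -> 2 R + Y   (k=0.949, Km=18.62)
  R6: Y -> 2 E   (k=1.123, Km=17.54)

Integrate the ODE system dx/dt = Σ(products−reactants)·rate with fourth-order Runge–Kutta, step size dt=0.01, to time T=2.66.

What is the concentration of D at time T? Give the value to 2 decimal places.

D at T = 9.35

RK4 with dt=0.01: 266 steps to T=2.66. Trajectory (selected grid times):
t=0.00: Q=31.40 E=13.56 R=37.55 D=6.87 Y=30.08
t=0.30: Q=31.52 E=13.87 R=38.40 D=7.15 Y=30.06
t=0.59: Q=31.64 E=14.17 R=39.24 D=7.41 Y=30.04
t=0.89: Q=31.77 E=14.48 R=40.10 D=7.69 Y=30.02
t=1.18: Q=31.89 E=14.77 R=40.95 D=7.96 Y=30.00
t=1.48: Q=32.02 E=15.08 R=41.83 D=8.24 Y=29.99
t=1.77: Q=32.15 E=15.37 R=42.68 D=8.51 Y=29.97
t=2.07: Q=32.29 E=15.66 R=43.57 D=8.79 Y=29.96
t=2.36: Q=32.43 E=15.95 R=44.44 D=9.06 Y=29.95
t=2.66: Q=32.57 E=16.24 R=45.34 D=9.35 Y=29.94
Read off D at T=2.66: 9.35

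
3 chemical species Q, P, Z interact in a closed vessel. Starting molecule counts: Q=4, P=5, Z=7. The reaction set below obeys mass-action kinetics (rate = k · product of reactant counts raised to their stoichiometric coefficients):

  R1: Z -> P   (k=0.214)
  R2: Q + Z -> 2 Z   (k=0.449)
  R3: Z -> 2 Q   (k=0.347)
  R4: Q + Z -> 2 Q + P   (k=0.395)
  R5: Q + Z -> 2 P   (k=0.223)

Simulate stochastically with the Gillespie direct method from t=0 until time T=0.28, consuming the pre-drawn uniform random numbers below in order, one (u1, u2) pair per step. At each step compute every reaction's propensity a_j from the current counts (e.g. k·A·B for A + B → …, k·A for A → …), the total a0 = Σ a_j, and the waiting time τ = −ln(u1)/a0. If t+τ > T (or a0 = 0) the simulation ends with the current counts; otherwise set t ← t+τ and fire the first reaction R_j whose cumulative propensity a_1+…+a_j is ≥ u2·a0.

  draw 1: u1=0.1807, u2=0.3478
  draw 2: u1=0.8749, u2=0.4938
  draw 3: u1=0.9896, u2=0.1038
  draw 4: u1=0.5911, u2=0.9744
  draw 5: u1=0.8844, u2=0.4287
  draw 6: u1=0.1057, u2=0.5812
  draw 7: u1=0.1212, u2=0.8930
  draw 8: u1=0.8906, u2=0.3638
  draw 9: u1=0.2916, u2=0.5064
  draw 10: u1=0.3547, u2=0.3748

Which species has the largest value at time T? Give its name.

Dominant species at T: P

t=0.000: Q=4 P=5 Z=7
Draw 1: a1=1.498, a2=12.572, a3=2.429, a4=11.060, a5=6.244, a0=33.803; τ=−ln(0.1807)/33.803=0.051 → t=0.051; u2·a0=0.3478·33.803=11.757; a1=1.498 < 11.757 ≤ a1+a2=14.070 → R2 fires; Q=3 P=5 Z=8
Draw 2: a1=1.712, a2=10.776, a3=2.776, a4=9.480, a5=5.352, a0=30.096; τ=−ln(0.8749)/30.096=0.004 → t=0.055; u2·a0=0.4938·30.096=14.861; a1+a2=12.488 < 14.861 ≤ a1+…+a3=15.264 → R3 fires; Q=5 P=5 Z=7
Draw 3: a1=1.498, a2=15.715, a3=2.429, a4=13.825, a5=7.805, a0=41.272; τ=−ln(0.9896)/41.272=0.000 → t=0.055; u2·a0=0.1038·41.272=4.284; a1=1.498 < 4.284 ≤ a1+a2=17.213 → R2 fires; Q=4 P=5 Z=8
Draw 4: a1=1.712, a2=14.368, a3=2.776, a4=12.640, a5=7.136, a0=38.632; τ=−ln(0.5911)/38.632=0.014 → t=0.069; u2·a0=0.9744·38.632=37.643; a1+…+a4=31.496 < 37.643 ≤ a1+…+a5=38.632 → R5 fires; Q=3 P=7 Z=7
Draw 5: a1=1.498, a2=9.429, a3=2.429, a4=8.295, a5=4.683, a0=26.334; τ=−ln(0.8844)/26.334=0.005 → t=0.074; u2·a0=0.4287·26.334=11.289; a1+a2=10.927 < 11.289 ≤ a1+…+a3=13.356 → R3 fires; Q=5 P=7 Z=6
Draw 6: a1=1.284, a2=13.470, a3=2.082, a4=11.850, a5=6.690, a0=35.376; τ=−ln(0.1057)/35.376=0.064 → t=0.137; u2·a0=0.5812·35.376=20.561; a1+…+a3=16.836 < 20.561 ≤ a1+…+a4=28.686 → R4 fires; Q=6 P=8 Z=5
Draw 7: a1=1.070, a2=13.470, a3=1.735, a4=11.850, a5=6.690, a0=34.815; τ=−ln(0.1212)/34.815=0.061 → t=0.198; u2·a0=0.8930·34.815=31.090; a1+…+a4=28.125 < 31.090 ≤ a1+…+a5=34.815 → R5 fires; Q=5 P=10 Z=4
Draw 8: a1=0.856, a2=8.980, a3=1.388, a4=7.900, a5=4.460, a0=23.584; τ=−ln(0.8906)/23.584=0.005 → t=0.203; u2·a0=0.3638·23.584=8.580; a1=0.856 < 8.580 ≤ a1+a2=9.836 → R2 fires; Q=4 P=10 Z=5
Draw 9: a1=1.070, a2=8.980, a3=1.735, a4=7.900, a5=4.460, a0=24.145; τ=−ln(0.2916)/24.145=0.051 → t=0.254; u2·a0=0.5064·24.145=12.227; a1+…+a3=11.785 < 12.227 ≤ a1+…+a4=19.685 → R4 fires; Q=5 P=11 Z=4
Draw 10: a1=0.856, a2=8.980, a3=1.388, a4=7.900, a5=4.460, a0=23.584; τ=−ln(0.3547)/23.584=0.044 → t=0.298 > T=0.28: stop.
At T=0.28: Q=5 P=11 Z=4; the largest is P.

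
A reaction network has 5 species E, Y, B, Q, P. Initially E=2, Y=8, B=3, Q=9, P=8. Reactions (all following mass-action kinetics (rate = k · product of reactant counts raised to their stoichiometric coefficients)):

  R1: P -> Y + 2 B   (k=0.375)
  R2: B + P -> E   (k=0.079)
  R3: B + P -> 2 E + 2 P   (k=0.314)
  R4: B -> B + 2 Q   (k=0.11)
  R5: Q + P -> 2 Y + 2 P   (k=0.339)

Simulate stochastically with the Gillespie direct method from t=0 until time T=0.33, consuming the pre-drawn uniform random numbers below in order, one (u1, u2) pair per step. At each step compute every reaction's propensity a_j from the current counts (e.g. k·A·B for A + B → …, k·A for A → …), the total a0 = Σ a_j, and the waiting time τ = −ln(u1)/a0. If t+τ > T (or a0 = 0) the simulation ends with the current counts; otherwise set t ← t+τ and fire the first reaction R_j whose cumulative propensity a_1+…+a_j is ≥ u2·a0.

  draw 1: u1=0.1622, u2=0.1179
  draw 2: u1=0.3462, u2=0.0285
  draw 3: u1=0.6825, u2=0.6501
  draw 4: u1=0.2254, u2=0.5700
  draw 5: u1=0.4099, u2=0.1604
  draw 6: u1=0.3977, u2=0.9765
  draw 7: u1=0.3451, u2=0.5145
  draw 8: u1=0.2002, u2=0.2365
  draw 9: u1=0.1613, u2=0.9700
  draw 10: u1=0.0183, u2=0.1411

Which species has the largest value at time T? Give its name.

t=0.000: E=2 Y=8 B=3 Q=9 P=8
Draw 1: a1=3.000, a2=1.896, a3=7.536, a4=0.330, a5=24.408, a0=37.170; τ=−ln(0.1622)/37.170=0.049 → t=0.049; u2·a0=0.1179·37.170=4.382; a1=3.000 < 4.382 ≤ a1+a2=4.896 → R2 fires; E=3 Y=8 B=2 Q=9 P=7
Draw 2: a1=2.625, a2=1.106, a3=4.396, a4=0.220, a5=21.357, a0=29.704; τ=−ln(0.3462)/29.704=0.036 → t=0.085; u2·a0=0.0285·29.704=0.847 ≤ a1=2.625 → R1 fires; E=3 Y=9 B=4 Q=9 P=6
Draw 3: a1=2.250, a2=1.896, a3=7.536, a4=0.440, a5=18.306, a0=30.428; τ=−ln(0.6825)/30.428=0.013 → t=0.097; u2·a0=0.6501·30.428=19.781; a1+…+a4=12.122 < 19.781 ≤ a1+…+a5=30.428 → R5 fires; E=3 Y=11 B=4 Q=8 P=7
Draw 4: a1=2.625, a2=2.212, a3=8.792, a4=0.440, a5=18.984, a0=33.053; τ=−ln(0.2254)/33.053=0.045 → t=0.142; u2·a0=0.5700·33.053=18.840; a1+…+a4=14.069 < 18.840 ≤ a1+…+a5=33.053 → R5 fires; E=3 Y=13 B=4 Q=7 P=8
Draw 5: a1=3.000, a2=2.528, a3=10.048, a4=0.440, a5=18.984, a0=35.000; τ=−ln(0.4099)/35.000=0.025 → t=0.168; u2·a0=0.1604·35.000=5.614; a1+a2=5.528 < 5.614 ≤ a1+…+a3=15.576 → R3 fires; E=5 Y=13 B=3 Q=7 P=9
Draw 6: a1=3.375, a2=2.133, a3=8.478, a4=0.330, a5=21.357, a0=35.673; τ=−ln(0.3977)/35.673=0.026 → t=0.194; u2·a0=0.9765·35.673=34.835; a1+…+a4=14.316 < 34.835 ≤ a1+…+a5=35.673 → R5 fires; E=5 Y=15 B=3 Q=6 P=10
Draw 7: a1=3.750, a2=2.370, a3=9.420, a4=0.330, a5=20.340, a0=36.210; τ=−ln(0.3451)/36.210=0.029 → t=0.223; u2·a0=0.5145·36.210=18.630; a1+…+a4=15.870 < 18.630 ≤ a1+…+a5=36.210 → R5 fires; E=5 Y=17 B=3 Q=5 P=11
Draw 8: a1=4.125, a2=2.607, a3=10.362, a4=0.330, a5=18.645, a0=36.069; τ=−ln(0.2002)/36.069=0.045 → t=0.268; u2·a0=0.2365·36.069=8.530; a1+a2=6.732 < 8.530 ≤ a1+…+a3=17.094 → R3 fires; E=7 Y=17 B=2 Q=5 P=12
Draw 9: a1=4.500, a2=1.896, a3=7.536, a4=0.220, a5=20.340, a0=34.492; τ=−ln(0.1613)/34.492=0.053 → t=0.320; u2·a0=0.9700·34.492=33.457; a1+…+a4=14.152 < 33.457 ≤ a1+…+a5=34.492 → R5 fires; E=7 Y=19 B=2 Q=4 P=13
Draw 10: a1=4.875, a2=2.054, a3=8.164, a4=0.220, a5=17.628, a0=32.941; τ=−ln(0.0183)/32.941=0.121 → t=0.442 > T=0.33: stop.
At T=0.33: E=7 Y=19 B=2 Q=4 P=13; the largest is Y.

Dominant species at T: Y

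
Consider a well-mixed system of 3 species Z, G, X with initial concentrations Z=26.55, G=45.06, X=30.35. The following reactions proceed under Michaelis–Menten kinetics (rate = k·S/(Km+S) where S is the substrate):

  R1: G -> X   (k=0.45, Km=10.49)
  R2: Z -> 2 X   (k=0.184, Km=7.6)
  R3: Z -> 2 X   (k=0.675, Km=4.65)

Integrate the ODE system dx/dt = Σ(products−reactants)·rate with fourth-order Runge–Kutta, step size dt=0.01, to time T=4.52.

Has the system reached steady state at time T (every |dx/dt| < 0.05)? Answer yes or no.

Steady state at T: no

RK4 with dt=0.01: 452 steps to T=4.52. Trajectory (selected grid times):
t=0.00: Z=26.55 G=45.06 X=30.35
t=0.50: Z=26.19 G=44.88 X=31.25
t=1.00: Z=25.83 G=44.70 X=32.15
t=1.51: Z=25.47 G=44.51 X=33.06
t=2.01: Z=25.11 G=44.33 X=33.95
t=2.51: Z=24.76 G=44.15 X=34.85
t=3.01: Z=24.41 G=43.96 X=35.74
t=3.52: Z=24.05 G=43.78 X=36.64
t=4.02: Z=23.69 G=43.60 X=37.53
t=4.52: Z=23.34 G=43.42 X=38.41
Rates at T: R1=0.3624, R2=0.1388, R3=0.5629
dx/dt at T (Σ net stoichiometry × rate): Z=-0.7017, G=-0.3624, X=+1.7658
Largest |dx/dt| is |+1.7658| (X) ≥ 0.05 → not steady.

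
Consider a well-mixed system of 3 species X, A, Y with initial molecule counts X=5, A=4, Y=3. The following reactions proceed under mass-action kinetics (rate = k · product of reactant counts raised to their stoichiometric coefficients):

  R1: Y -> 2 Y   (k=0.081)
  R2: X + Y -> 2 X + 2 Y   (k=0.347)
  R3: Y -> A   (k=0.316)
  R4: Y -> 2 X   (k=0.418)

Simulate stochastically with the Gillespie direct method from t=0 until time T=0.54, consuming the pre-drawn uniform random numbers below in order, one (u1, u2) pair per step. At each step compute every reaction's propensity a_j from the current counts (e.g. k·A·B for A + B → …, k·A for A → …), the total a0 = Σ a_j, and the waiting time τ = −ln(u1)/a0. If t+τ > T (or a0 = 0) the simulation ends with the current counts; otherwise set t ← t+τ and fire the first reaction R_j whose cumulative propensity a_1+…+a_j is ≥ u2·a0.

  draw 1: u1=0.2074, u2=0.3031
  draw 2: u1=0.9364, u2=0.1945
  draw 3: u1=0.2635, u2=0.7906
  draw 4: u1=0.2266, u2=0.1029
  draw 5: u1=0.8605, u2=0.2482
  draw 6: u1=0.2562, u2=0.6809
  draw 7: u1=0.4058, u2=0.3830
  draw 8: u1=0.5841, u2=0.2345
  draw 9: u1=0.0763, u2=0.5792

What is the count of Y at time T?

t=0.000: X=5 A=4 Y=3
Draw 1: a1=0.243, a2=5.205, a3=0.948, a4=1.254, a0=7.650; τ=−ln(0.2074)/7.650=0.206 → t=0.206; u2·a0=0.3031·7.650=2.319; a1=0.243 < 2.319 ≤ a1+a2=5.448 → R2 fires; X=6 A=4 Y=4
Draw 2: a1=0.324, a2=8.328, a3=1.264, a4=1.672, a0=11.588; τ=−ln(0.9364)/11.588=0.006 → t=0.211; u2·a0=0.1945·11.588=2.254; a1=0.324 < 2.254 ≤ a1+a2=8.652 → R2 fires; X=7 A=4 Y=5
Draw 3: a1=0.405, a2=12.145, a3=1.580, a4=2.090, a0=16.220; τ=−ln(0.2635)/16.220=0.082 → t=0.294; u2·a0=0.7906·16.220=12.824; a1+a2=12.550 < 12.824 ≤ a1+…+a3=14.130 → R3 fires; X=7 A=5 Y=4
Draw 4: a1=0.324, a2=9.716, a3=1.264, a4=1.672, a0=12.976; τ=−ln(0.2266)/12.976=0.114 → t=0.408; u2·a0=0.1029·12.976=1.335; a1=0.324 < 1.335 ≤ a1+a2=10.040 → R2 fires; X=8 A=5 Y=5
Draw 5: a1=0.405, a2=13.880, a3=1.580, a4=2.090, a0=17.955; τ=−ln(0.8605)/17.955=0.008 → t=0.416; u2·a0=0.2482·17.955=4.456; a1=0.405 < 4.456 ≤ a1+a2=14.285 → R2 fires; X=9 A=5 Y=6
Draw 6: a1=0.486, a2=18.738, a3=1.896, a4=2.508, a0=23.628; τ=−ln(0.2562)/23.628=0.058 → t=0.474; u2·a0=0.6809·23.628=16.088; a1=0.486 < 16.088 ≤ a1+a2=19.224 → R2 fires; X=10 A=5 Y=7
Draw 7: a1=0.567, a2=24.290, a3=2.212, a4=2.926, a0=29.995; τ=−ln(0.4058)/29.995=0.030 → t=0.504; u2·a0=0.3830·29.995=11.488; a1=0.567 < 11.488 ≤ a1+a2=24.857 → R2 fires; X=11 A=5 Y=8
Draw 8: a1=0.648, a2=30.536, a3=2.528, a4=3.344, a0=37.056; τ=−ln(0.5841)/37.056=0.015 → t=0.519; u2·a0=0.2345·37.056=8.690; a1=0.648 < 8.690 ≤ a1+a2=31.184 → R2 fires; X=12 A=5 Y=9
Draw 9: a1=0.729, a2=37.476, a3=2.844, a4=3.762, a0=44.811; τ=−ln(0.0763)/44.811=0.057 → t=0.576 > T=0.54: stop.
Read off Y at T=0.54: 9

Y at T = 9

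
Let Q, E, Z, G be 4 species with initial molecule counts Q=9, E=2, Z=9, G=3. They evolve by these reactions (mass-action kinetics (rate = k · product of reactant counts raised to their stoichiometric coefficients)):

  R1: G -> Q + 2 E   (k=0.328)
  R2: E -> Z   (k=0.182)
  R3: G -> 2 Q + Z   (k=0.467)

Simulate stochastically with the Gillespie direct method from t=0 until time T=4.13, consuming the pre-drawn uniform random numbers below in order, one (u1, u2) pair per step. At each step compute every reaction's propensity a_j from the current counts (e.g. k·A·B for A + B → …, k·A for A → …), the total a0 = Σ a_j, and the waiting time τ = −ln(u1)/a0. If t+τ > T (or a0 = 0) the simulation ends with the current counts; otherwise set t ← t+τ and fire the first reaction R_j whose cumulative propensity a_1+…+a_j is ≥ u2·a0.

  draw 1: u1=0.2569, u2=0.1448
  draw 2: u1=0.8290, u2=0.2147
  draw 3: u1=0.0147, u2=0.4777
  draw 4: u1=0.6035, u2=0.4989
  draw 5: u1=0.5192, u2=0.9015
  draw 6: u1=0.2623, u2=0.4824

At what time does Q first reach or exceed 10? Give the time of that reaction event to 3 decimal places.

Threshold first reached at t = 0.494

t=0.000: Q=9 E=2 Z=9 G=3
Draw 1: a1=0.984, a2=0.364, a3=1.401, a0=2.749; τ=−ln(0.2569)/2.749=0.494 → t=0.494; u2·a0=0.1448·2.749=0.398 ≤ a1=0.984 → R1 fires; Q=10 E=4 Z=9 G=2
Draw 2: a1=0.656, a2=0.728, a3=0.934, a0=2.318; τ=−ln(0.8290)/2.318=0.081 → t=0.575; u2·a0=0.2147·2.318=0.498 ≤ a1=0.656 → R1 fires; Q=11 E=6 Z=9 G=1
Draw 3: a1=0.328, a2=1.092, a3=0.467, a0=1.887; τ=−ln(0.0147)/1.887=2.236 → t=2.812; u2·a0=0.4777·1.887=0.901; a1=0.328 < 0.901 ≤ a1+a2=1.420 → R2 fires; Q=11 E=5 Z=10 G=1
Draw 4: a1=0.328, a2=0.910, a3=0.467, a0=1.705; τ=−ln(0.6035)/1.705=0.296 → t=3.108; u2·a0=0.4989·1.705=0.851; a1=0.328 < 0.851 ≤ a1+a2=1.238 → R2 fires; Q=11 E=4 Z=11 G=1
Draw 5: a1=0.328, a2=0.728, a3=0.467, a0=1.523; τ=−ln(0.5192)/1.523=0.430 → t=3.538; u2·a0=0.9015·1.523=1.373; a1+a2=1.056 < 1.373 ≤ a1+…+a3=1.523 → R3 fires; Q=13 E=4 Z=12 G=0
Draw 6: a1=0.000, a2=0.728, a3=0.000, a0=0.728; τ=−ln(0.2623)/0.728=1.838 → t=5.376 > T=4.13: stop.
Q first becomes ≥ 10 when it reaches 10 at the event at t=0.494.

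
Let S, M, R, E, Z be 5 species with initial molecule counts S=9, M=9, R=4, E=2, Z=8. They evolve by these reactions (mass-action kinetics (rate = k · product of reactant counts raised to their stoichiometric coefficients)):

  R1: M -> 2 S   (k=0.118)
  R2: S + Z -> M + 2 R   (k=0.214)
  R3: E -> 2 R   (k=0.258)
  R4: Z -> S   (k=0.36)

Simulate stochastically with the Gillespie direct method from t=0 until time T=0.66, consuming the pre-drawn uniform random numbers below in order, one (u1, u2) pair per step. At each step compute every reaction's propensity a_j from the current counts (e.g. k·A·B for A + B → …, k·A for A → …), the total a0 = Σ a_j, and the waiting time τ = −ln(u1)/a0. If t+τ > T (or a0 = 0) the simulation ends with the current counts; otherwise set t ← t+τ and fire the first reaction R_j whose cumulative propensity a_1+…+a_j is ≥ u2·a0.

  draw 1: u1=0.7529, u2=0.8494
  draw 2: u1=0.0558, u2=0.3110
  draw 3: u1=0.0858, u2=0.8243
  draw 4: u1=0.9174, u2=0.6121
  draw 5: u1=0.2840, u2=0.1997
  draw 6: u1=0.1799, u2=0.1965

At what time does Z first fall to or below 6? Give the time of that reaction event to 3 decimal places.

t=0.000: S=9 M=9 R=4 E=2 Z=8
Draw 1: a1=1.062, a2=15.408, a3=0.516, a4=2.880, a0=19.866; τ=−ln(0.7529)/19.866=0.014 → t=0.014; u2·a0=0.8494·19.866=16.874; a1+a2=16.470 < 16.874 ≤ a1+…+a3=16.986 → R3 fires; S=9 M=9 R=6 E=1 Z=8
Draw 2: a1=1.062, a2=15.408, a3=0.258, a4=2.880, a0=19.608; τ=−ln(0.0558)/19.608=0.147 → t=0.161; u2·a0=0.3110·19.608=6.098; a1=1.062 < 6.098 ≤ a1+a2=16.470 → R2 fires; S=8 M=10 R=8 E=1 Z=7
Draw 3: a1=1.180, a2=11.984, a3=0.258, a4=2.520, a0=15.942; τ=−ln(0.0858)/15.942=0.154 → t=0.316; u2·a0=0.8243·15.942=13.141; a1=1.180 < 13.141 ≤ a1+a2=13.164 → R2 fires; S=7 M=11 R=10 E=1 Z=6
Draw 4: a1=1.298, a2=8.988, a3=0.258, a4=2.160, a0=12.704; τ=−ln(0.9174)/12.704=0.007 → t=0.322; u2·a0=0.6121·12.704=7.776; a1=1.298 < 7.776 ≤ a1+a2=10.286 → R2 fires; S=6 M=12 R=12 E=1 Z=5
Draw 5: a1=1.416, a2=6.420, a3=0.258, a4=1.800, a0=9.894; τ=−ln(0.2840)/9.894=0.127 → t=0.450; u2·a0=0.1997·9.894=1.976; a1=1.416 < 1.976 ≤ a1+a2=7.836 → R2 fires; S=5 M=13 R=14 E=1 Z=4
Draw 6: a1=1.534, a2=4.280, a3=0.258, a4=1.440, a0=7.512; τ=−ln(0.1799)/7.512=0.228 → t=0.678 > T=0.66: stop.
Z first becomes ≤ 6 when it reaches 6 at the event at t=0.316.

Threshold first reached at t = 0.316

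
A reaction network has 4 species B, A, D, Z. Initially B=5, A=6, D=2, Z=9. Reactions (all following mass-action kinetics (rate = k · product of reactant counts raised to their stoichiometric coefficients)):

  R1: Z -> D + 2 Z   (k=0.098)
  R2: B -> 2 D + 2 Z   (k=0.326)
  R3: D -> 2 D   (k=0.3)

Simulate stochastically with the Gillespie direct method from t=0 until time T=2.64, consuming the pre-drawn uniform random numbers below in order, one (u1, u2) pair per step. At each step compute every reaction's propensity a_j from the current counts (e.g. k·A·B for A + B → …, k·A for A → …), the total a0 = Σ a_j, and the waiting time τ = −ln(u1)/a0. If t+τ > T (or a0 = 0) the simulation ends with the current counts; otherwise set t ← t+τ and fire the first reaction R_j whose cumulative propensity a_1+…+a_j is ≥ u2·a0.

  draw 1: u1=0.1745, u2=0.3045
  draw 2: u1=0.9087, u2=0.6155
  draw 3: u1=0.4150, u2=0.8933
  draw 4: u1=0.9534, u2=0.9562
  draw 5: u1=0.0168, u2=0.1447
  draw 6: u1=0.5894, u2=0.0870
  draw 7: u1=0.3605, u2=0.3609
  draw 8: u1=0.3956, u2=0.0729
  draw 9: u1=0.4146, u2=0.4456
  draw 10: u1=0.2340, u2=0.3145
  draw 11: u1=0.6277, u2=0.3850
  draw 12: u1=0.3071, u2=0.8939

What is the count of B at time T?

B at T = 1

t=0.000: B=5 A=6 D=2 Z=9
Draw 1: a1=0.882, a2=1.630, a3=0.600, a0=3.112; τ=−ln(0.1745)/3.112=0.561 → t=0.561; u2·a0=0.3045·3.112=0.948; a1=0.882 < 0.948 ≤ a1+a2=2.512 → R2 fires; B=4 A=6 D=4 Z=11
Draw 2: a1=1.078, a2=1.304, a3=1.200, a0=3.582; τ=−ln(0.9087)/3.582=0.027 → t=0.588; u2·a0=0.6155·3.582=2.205; a1=1.078 < 2.205 ≤ a1+a2=2.382 → R2 fires; B=3 A=6 D=6 Z=13
Draw 3: a1=1.274, a2=0.978, a3=1.800, a0=4.052; τ=−ln(0.4150)/4.052=0.217 → t=0.805; u2·a0=0.8933·4.052=3.620; a1+a2=2.252 < 3.620 ≤ a1+…+a3=4.052 → R3 fires; B=3 A=6 D=7 Z=13
Draw 4: a1=1.274, a2=0.978, a3=2.100, a0=4.352; τ=−ln(0.9534)/4.352=0.011 → t=0.816; u2·a0=0.9562·4.352=4.161; a1+a2=2.252 < 4.161 ≤ a1+…+a3=4.352 → R3 fires; B=3 A=6 D=8 Z=13
Draw 5: a1=1.274, a2=0.978, a3=2.400, a0=4.652; τ=−ln(0.0168)/4.652=0.878 → t=1.694; u2·a0=0.1447·4.652=0.673 ≤ a1=1.274 → R1 fires; B=3 A=6 D=9 Z=14
Draw 6: a1=1.372, a2=0.978, a3=2.700, a0=5.050; τ=−ln(0.5894)/5.050=0.105 → t=1.799; u2·a0=0.0870·5.050=0.439 ≤ a1=1.372 → R1 fires; B=3 A=6 D=10 Z=15
Draw 7: a1=1.470, a2=0.978, a3=3.000, a0=5.448; τ=−ln(0.3605)/5.448=0.187 → t=1.986; u2·a0=0.3609·5.448=1.966; a1=1.470 < 1.966 ≤ a1+a2=2.448 → R2 fires; B=2 A=6 D=12 Z=17
Draw 8: a1=1.666, a2=0.652, a3=3.600, a0=5.918; τ=−ln(0.3956)/5.918=0.157 → t=2.143; u2·a0=0.0729·5.918=0.431 ≤ a1=1.666 → R1 fires; B=2 A=6 D=13 Z=18
Draw 9: a1=1.764, a2=0.652, a3=3.900, a0=6.316; τ=−ln(0.4146)/6.316=0.139 → t=2.282; u2·a0=0.4456·6.316=2.814; a1+a2=2.416 < 2.814 ≤ a1+…+a3=6.316 → R3 fires; B=2 A=6 D=14 Z=18
Draw 10: a1=1.764, a2=0.652, a3=4.200, a0=6.616; τ=−ln(0.2340)/6.616=0.220 → t=2.502; u2·a0=0.3145·6.616=2.081; a1=1.764 < 2.081 ≤ a1+a2=2.416 → R2 fires; B=1 A=6 D=16 Z=20
Draw 11: a1=1.960, a2=0.326, a3=4.800, a0=7.086; τ=−ln(0.6277)/7.086=0.066 → t=2.567; u2·a0=0.3850·7.086=2.728; a1+a2=2.286 < 2.728 ≤ a1+…+a3=7.086 → R3 fires; B=1 A=6 D=17 Z=20
Draw 12: a1=1.960, a2=0.326, a3=5.100, a0=7.386; τ=−ln(0.3071)/7.386=0.160 → t=2.727 > T=2.64: stop.
Read off B at T=2.64: 1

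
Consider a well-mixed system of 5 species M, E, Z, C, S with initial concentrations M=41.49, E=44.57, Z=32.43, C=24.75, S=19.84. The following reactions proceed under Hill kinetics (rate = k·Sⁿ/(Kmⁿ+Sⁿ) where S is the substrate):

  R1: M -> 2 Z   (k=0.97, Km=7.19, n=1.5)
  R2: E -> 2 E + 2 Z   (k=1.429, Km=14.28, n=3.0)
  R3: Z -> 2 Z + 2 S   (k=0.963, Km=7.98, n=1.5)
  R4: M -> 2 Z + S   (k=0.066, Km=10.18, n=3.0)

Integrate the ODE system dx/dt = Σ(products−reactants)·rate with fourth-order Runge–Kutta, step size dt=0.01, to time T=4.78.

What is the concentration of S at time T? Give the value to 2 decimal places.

S at T = 28.70

RK4 with dt=0.01: 478 steps to T=4.78. Trajectory (selected grid times):
t=0.00: M=41.49 E=44.57 Z=32.43 C=24.75 S=19.84
t=0.53: M=40.98 E=45.30 Z=35.38 C=24.75 S=20.79
t=1.06: M=40.46 E=46.04 Z=38.34 C=24.75 S=21.75
t=1.59: M=39.95 E=46.77 Z=41.31 C=24.75 S=22.72
t=2.12: M=39.44 E=47.51 Z=44.28 C=24.75 S=23.70
t=2.66: M=38.92 E=48.26 Z=47.31 C=24.75 S=24.71
t=3.19: M=38.41 E=49.00 Z=50.28 C=24.75 S=25.70
t=3.72: M=37.90 E=49.74 Z=53.26 C=24.75 S=26.70
t=4.25: M=37.39 E=50.48 Z=56.24 C=24.75 S=27.70
t=4.78: M=36.88 E=51.22 Z=59.23 C=24.75 S=28.70
Read off S at T=4.78: 28.70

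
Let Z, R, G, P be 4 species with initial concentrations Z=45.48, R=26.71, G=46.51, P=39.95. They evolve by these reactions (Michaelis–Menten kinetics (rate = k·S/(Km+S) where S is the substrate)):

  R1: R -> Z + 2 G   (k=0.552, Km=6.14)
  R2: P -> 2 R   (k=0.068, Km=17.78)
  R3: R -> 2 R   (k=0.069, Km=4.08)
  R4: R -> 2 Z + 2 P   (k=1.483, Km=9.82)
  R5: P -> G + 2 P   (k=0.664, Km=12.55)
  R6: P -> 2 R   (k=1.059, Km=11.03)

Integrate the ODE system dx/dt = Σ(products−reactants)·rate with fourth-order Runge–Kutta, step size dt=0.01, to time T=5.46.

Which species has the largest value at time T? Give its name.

RK4 with dt=0.01: 546 steps to T=5.46. Trajectory (selected grid times):
t=0.00: Z=45.48 R=26.71 G=46.51 P=39.95
t=0.61: Z=47.08 R=26.88 G=47.37 P=41.05
t=1.21: Z=48.65 R=27.06 G=48.21 P=42.13
t=1.82: Z=50.26 R=27.24 G=49.07 P=43.23
t=2.43: Z=51.86 R=27.43 G=49.94 P=44.33
t=3.03: Z=53.44 R=27.62 G=50.79 P=45.41
t=3.64: Z=55.06 R=27.81 G=51.66 P=46.51
t=4.25: Z=56.67 R=28.01 G=52.53 P=47.62
t=4.85: Z=58.26 R=28.21 G=53.39 P=48.71
t=5.46: Z=59.88 R=28.41 G=54.27 P=49.81
At T=5.46: Z=59.88 R=28.41 G=54.27 P=49.81; the largest is Z.

Dominant species at T: Z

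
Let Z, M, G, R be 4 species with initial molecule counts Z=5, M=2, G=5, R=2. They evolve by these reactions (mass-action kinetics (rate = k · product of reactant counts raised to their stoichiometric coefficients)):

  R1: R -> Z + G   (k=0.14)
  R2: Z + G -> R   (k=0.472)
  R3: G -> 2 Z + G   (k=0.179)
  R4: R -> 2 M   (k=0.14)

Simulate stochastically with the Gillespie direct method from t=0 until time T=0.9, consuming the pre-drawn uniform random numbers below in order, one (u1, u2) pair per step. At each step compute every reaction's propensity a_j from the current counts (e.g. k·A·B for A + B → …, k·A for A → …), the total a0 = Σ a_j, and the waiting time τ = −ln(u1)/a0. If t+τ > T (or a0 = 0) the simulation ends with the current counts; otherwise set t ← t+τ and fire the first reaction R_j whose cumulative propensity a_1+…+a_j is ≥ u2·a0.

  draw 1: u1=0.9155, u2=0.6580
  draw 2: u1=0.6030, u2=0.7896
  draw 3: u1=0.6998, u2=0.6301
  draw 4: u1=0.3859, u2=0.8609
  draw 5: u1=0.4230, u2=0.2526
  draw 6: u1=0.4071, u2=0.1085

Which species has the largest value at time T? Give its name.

t=0.000: Z=5 M=2 G=5 R=2
Draw 1: a1=0.280, a2=11.800, a3=0.895, a4=0.280, a0=13.255; τ=−ln(0.9155)/13.255=0.007 → t=0.007; u2·a0=0.6580·13.255=8.722; a1=0.280 < 8.722 ≤ a1+a2=12.080 → R2 fires; Z=4 M=2 G=4 R=3
Draw 2: a1=0.420, a2=7.552, a3=0.716, a4=0.420, a0=9.108; τ=−ln(0.6030)/9.108=0.056 → t=0.062; u2·a0=0.7896·9.108=7.192; a1=0.420 < 7.192 ≤ a1+a2=7.972 → R2 fires; Z=3 M=2 G=3 R=4
Draw 3: a1=0.560, a2=4.248, a3=0.537, a4=0.560, a0=5.905; τ=−ln(0.6998)/5.905=0.060 → t=0.123; u2·a0=0.6301·5.905=3.721; a1=0.560 < 3.721 ≤ a1+a2=4.808 → R2 fires; Z=2 M=2 G=2 R=5
Draw 4: a1=0.700, a2=1.888, a3=0.358, a4=0.700, a0=3.646; τ=−ln(0.3859)/3.646=0.261 → t=0.384; u2·a0=0.8609·3.646=3.139; a1+…+a3=2.946 < 3.139 ≤ a1+…+a4=3.646 → R4 fires; Z=2 M=4 G=2 R=4
Draw 5: a1=0.560, a2=1.888, a3=0.358, a4=0.560, a0=3.366; τ=−ln(0.4230)/3.366=0.256 → t=0.639; u2·a0=0.2526·3.366=0.850; a1=0.560 < 0.850 ≤ a1+a2=2.448 → R2 fires; Z=1 M=4 G=1 R=5
Draw 6: a1=0.700, a2=0.472, a3=0.179, a4=0.700, a0=2.051; τ=−ln(0.4071)/2.051=0.438 → t=1.078 > T=0.9: stop.
At T=0.9: Z=1 M=4 G=1 R=5; the largest is R.

Dominant species at T: R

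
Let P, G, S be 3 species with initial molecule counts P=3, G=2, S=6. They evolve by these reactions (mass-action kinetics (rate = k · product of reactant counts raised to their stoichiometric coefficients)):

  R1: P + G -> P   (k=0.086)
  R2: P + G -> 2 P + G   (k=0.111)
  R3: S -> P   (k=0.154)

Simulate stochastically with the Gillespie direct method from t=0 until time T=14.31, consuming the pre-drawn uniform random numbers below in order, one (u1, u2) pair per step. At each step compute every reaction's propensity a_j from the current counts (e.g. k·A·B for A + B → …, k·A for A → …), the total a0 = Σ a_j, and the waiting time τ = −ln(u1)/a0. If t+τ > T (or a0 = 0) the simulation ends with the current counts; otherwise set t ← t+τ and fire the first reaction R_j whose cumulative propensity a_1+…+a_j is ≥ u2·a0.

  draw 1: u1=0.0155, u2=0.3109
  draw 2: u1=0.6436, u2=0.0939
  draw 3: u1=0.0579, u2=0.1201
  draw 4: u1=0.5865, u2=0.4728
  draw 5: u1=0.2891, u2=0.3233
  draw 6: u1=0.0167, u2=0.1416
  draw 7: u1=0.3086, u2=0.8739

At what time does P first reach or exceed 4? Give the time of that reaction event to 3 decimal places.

Threshold first reached at t = 1.979

t=0.000: P=3 G=2 S=6
Draw 1: a1=0.516, a2=0.666, a3=0.924, a0=2.106; τ=−ln(0.0155)/2.106=1.979 → t=1.979; u2·a0=0.3109·2.106=0.655; a1=0.516 < 0.655 ≤ a1+a2=1.182 → R2 fires; P=4 G=2 S=6
Draw 2: a1=0.688, a2=0.888, a3=0.924, a0=2.500; τ=−ln(0.6436)/2.500=0.176 → t=2.155; u2·a0=0.0939·2.500=0.235 ≤ a1=0.688 → R1 fires; P=4 G=1 S=6
Draw 3: a1=0.344, a2=0.444, a3=0.924, a0=1.712; τ=−ln(0.0579)/1.712=1.664 → t=3.819; u2·a0=0.1201·1.712=0.206 ≤ a1=0.344 → R1 fires; P=4 G=0 S=6
Draw 4: a1=0.000, a2=0.000, a3=0.924, a0=0.924; τ=−ln(0.5865)/0.924=0.577 → t=4.396; u2·a0=0.4728·0.924=0.437; a1+a2=0.000 < 0.437 ≤ a1+…+a3=0.924 → R3 fires; P=5 G=0 S=5
Draw 5: a1=0.000, a2=0.000, a3=0.770, a0=0.770; τ=−ln(0.2891)/0.770=1.612 → t=6.008; u2·a0=0.3233·0.770=0.249; a1+a2=0.000 < 0.249 ≤ a1+…+a3=0.770 → R3 fires; P=6 G=0 S=4
Draw 6: a1=0.000, a2=0.000, a3=0.616, a0=0.616; τ=−ln(0.0167)/0.616=6.643 → t=12.652; u2·a0=0.1416·0.616=0.087; a1+a2=0.000 < 0.087 ≤ a1+…+a3=0.616 → R3 fires; P=7 G=0 S=3
Draw 7: a1=0.000, a2=0.000, a3=0.462, a0=0.462; τ=−ln(0.3086)/0.462=2.545 → t=15.196 > T=14.31: stop.
P first becomes ≥ 4 when it reaches 4 at the event at t=1.979.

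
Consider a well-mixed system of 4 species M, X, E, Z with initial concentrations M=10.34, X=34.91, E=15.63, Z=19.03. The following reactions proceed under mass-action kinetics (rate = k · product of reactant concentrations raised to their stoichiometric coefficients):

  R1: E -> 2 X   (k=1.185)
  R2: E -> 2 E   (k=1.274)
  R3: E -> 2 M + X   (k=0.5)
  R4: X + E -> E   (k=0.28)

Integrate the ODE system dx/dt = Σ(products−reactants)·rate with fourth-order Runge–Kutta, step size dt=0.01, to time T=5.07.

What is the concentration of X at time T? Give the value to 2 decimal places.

RK4 with dt=0.01: 507 steps to T=5.07. Trajectory (selected grid times):
t=0.00: M=10.34 X=34.91 E=15.63 Z=19.03
t=0.56: M=18.16 X=13.01 E=12.42 Z=19.03
t=1.13: M=24.47 X=10.72 E=9.82 Z=19.03
t=1.69: M=29.38 X=10.37 E=7.80 Z=19.03
t=2.25: M=33.29 X=10.29 E=6.20 Z=19.03
t=2.82: M=36.44 X=10.27 E=4.90 Z=19.03
t=3.38: M=38.89 X=10.26 E=3.90 Z=19.03
t=3.94: M=40.84 X=10.25 E=3.10 Z=19.03
t=4.51: M=42.41 X=10.25 E=2.45 Z=19.03
t=5.07: M=43.64 X=10.25 E=1.95 Z=19.03
Read off X at T=5.07: 10.25

X at T = 10.25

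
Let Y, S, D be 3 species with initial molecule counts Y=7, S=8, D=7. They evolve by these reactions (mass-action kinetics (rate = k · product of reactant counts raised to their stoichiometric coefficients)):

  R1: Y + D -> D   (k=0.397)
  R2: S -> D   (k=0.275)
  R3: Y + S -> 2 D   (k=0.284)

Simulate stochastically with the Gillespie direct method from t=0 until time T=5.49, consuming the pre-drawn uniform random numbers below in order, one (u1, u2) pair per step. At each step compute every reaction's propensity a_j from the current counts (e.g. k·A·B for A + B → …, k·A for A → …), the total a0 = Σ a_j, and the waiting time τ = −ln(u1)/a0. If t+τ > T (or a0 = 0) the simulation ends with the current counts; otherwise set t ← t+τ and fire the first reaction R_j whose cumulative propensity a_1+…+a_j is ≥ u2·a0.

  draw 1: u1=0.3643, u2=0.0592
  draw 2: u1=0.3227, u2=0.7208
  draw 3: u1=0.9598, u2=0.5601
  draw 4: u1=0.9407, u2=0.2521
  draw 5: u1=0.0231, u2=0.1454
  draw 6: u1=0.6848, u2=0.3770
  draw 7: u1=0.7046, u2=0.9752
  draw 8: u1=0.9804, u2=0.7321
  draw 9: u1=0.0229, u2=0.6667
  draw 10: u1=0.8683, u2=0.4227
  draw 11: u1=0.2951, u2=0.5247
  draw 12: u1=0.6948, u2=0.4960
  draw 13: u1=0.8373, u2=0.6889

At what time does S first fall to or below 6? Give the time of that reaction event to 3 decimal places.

t=0.000: Y=7 S=8 D=7
Draw 1: a1=19.453, a2=2.200, a3=15.904, a0=37.557; τ=−ln(0.3643)/37.557=0.027 → t=0.027; u2·a0=0.0592·37.557=2.223 ≤ a1=19.453 → R1 fires; Y=6 S=8 D=7
Draw 2: a1=16.674, a2=2.200, a3=13.632, a0=32.506; τ=−ln(0.3227)/32.506=0.035 → t=0.062; u2·a0=0.7208·32.506=23.430; a1+a2=18.874 < 23.430 ≤ a1+…+a3=32.506 → R3 fires; Y=5 S=7 D=9
Draw 3: a1=17.865, a2=1.925, a3=9.940, a0=29.730; τ=−ln(0.9598)/29.730=0.001 → t=0.063; u2·a0=0.5601·29.730=16.652 ≤ a1=17.865 → R1 fires; Y=4 S=7 D=9
Draw 4: a1=14.292, a2=1.925, a3=7.952, a0=24.169; τ=−ln(0.9407)/24.169=0.003 → t=0.066; u2·a0=0.2521·24.169=6.093 ≤ a1=14.292 → R1 fires; Y=3 S=7 D=9
Draw 5: a1=10.719, a2=1.925, a3=5.964, a0=18.608; τ=−ln(0.0231)/18.608=0.202 → t=0.268; u2·a0=0.1454·18.608=2.706 ≤ a1=10.719 → R1 fires; Y=2 S=7 D=9
Draw 6: a1=7.146, a2=1.925, a3=3.976, a0=13.047; τ=−ln(0.6848)/13.047=0.029 → t=0.297; u2·a0=0.3770·13.047=4.919 ≤ a1=7.146 → R1 fires; Y=1 S=7 D=9
Draw 7: a1=3.573, a2=1.925, a3=1.988, a0=7.486; τ=−ln(0.7046)/7.486=0.047 → t=0.344; u2·a0=0.9752·7.486=7.300; a1+a2=5.498 < 7.300 ≤ a1+…+a3=7.486 → R3 fires; Y=0 S=6 D=11
Draw 8: a1=0.000, a2=1.650, a3=0.000, a0=1.650; τ=−ln(0.9804)/1.650=0.012 → t=0.356; u2·a0=0.7321·1.650=1.208; a1=0.000 < 1.208 ≤ a1+a2=1.650 → R2 fires; Y=0 S=5 D=12
Draw 9: a1=0.000, a2=1.375, a3=0.000, a0=1.375; τ=−ln(0.0229)/1.375=2.747 → t=3.102; u2·a0=0.6667·1.375=0.917; a1=0.000 < 0.917 ≤ a1+a2=1.375 → R2 fires; Y=0 S=4 D=13
Draw 10: a1=0.000, a2=1.100, a3=0.000, a0=1.100; τ=−ln(0.8683)/1.100=0.128 → t=3.231; u2·a0=0.4227·1.100=0.465; a1=0.000 < 0.465 ≤ a1+a2=1.100 → R2 fires; Y=0 S=3 D=14
Draw 11: a1=0.000, a2=0.825, a3=0.000, a0=0.825; τ=−ln(0.2951)/0.825=1.479 → t=4.710; u2·a0=0.5247·0.825=0.433; a1=0.000 < 0.433 ≤ a1+a2=0.825 → R2 fires; Y=0 S=2 D=15
Draw 12: a1=0.000, a2=0.550, a3=0.000, a0=0.550; τ=−ln(0.6948)/0.550=0.662 → t=5.372; u2·a0=0.4960·0.550=0.273; a1=0.000 < 0.273 ≤ a1+a2=0.550 → R2 fires; Y=0 S=1 D=16
Draw 13: a1=0.000, a2=0.275, a3=0.000, a0=0.275; τ=−ln(0.8373)/0.275=0.646 → t=6.018 > T=5.49: stop.
S first becomes ≤ 6 when it reaches 6 at the event at t=0.344.

Threshold first reached at t = 0.344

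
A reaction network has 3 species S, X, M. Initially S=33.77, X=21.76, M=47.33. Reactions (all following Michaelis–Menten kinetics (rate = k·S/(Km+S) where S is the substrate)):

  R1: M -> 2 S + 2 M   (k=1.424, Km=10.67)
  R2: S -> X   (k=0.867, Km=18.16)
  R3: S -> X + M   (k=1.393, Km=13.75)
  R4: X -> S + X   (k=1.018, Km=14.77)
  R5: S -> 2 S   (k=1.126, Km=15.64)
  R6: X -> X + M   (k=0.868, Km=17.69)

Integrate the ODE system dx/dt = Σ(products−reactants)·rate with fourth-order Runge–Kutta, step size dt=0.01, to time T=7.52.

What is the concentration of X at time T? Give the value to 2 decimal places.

RK4 with dt=0.01: 752 steps to T=7.52. Trajectory (selected grid times):
t=0.00: S=33.77 X=21.76 M=47.33
t=0.84: S=35.58 X=23.08 M=49.56
t=1.67: S=37.39 X=24.40 M=51.78
t=2.51: S=39.23 X=25.75 M=54.07
t=3.34: S=41.07 X=27.11 M=56.35
t=4.18: S=42.95 X=28.50 M=58.69
t=5.01: S=44.82 X=29.89 M=61.02
t=5.85: S=46.72 X=31.31 M=63.40
t=6.68: S=48.61 X=32.73 M=65.78
t=7.52: S=50.54 X=34.18 M=68.20
Read off X at T=7.52: 34.18

X at T = 34.18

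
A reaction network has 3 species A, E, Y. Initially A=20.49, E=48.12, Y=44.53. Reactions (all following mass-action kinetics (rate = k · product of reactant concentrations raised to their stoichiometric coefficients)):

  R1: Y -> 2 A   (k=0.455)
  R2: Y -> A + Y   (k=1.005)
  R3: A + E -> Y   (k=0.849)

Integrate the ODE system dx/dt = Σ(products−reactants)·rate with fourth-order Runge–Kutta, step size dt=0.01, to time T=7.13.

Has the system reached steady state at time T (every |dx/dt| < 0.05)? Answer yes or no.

RK4 with dt=0.01: 713 steps to T=7.13. Trajectory (selected grid times):
t=0.00: A=20.49 E=48.12 Y=44.53
t=0.79: A=81.95 E=0.00 Y=66.61
t=1.58: A=166.61 E=0.00 Y=46.50
t=2.38: A=226.32 E=0.00 Y=32.31
t=3.17: A=267.38 E=0.00 Y=22.56
t=3.96: A=296.05 E=0.00 Y=15.75
t=4.75: A=316.05 E=0.00 Y=10.99
t=5.55: A=330.17 E=0.00 Y=7.64
t=6.34: A=339.87 E=0.00 Y=5.33
t=7.13: A=346.65 E=0.00 Y=3.72
Rates at T: R1=1.6934, R2=3.7404, R3=0.0000
dx/dt at T (Σ net stoichiometry × rate): A=+7.1272, E=-0.0000, Y=-1.6934
Largest |dx/dt| is |+7.1272| (A) ≥ 0.05 → not steady.

Steady state at T: no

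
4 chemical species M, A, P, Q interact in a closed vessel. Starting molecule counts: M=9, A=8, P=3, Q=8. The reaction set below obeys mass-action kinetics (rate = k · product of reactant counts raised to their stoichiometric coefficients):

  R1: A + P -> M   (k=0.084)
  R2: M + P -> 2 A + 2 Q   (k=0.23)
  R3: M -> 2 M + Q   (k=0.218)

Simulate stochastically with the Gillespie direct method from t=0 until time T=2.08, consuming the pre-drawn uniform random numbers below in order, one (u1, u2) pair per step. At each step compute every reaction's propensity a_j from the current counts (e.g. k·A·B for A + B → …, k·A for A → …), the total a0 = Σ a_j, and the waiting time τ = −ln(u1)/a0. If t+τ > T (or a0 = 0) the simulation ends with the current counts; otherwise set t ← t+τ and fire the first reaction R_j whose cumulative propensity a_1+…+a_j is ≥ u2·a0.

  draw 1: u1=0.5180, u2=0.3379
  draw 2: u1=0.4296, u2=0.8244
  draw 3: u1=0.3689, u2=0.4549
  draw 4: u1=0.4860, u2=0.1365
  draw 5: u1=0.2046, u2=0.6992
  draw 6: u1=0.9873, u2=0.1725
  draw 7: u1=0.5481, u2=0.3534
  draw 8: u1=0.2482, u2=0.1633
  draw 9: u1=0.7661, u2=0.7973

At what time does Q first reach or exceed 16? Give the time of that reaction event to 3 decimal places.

t=0.000: M=9 A=8 P=3 Q=8
Draw 1: a1=2.016, a2=6.210, a3=1.962, a0=10.188; τ=−ln(0.5180)/10.188=0.065 → t=0.065; u2·a0=0.3379·10.188=3.443; a1=2.016 < 3.443 ≤ a1+a2=8.226 → R2 fires; M=8 A=10 P=2 Q=10
Draw 2: a1=1.680, a2=3.680, a3=1.744, a0=7.104; τ=−ln(0.4296)/7.104=0.119 → t=0.183; u2·a0=0.8244·7.104=5.857; a1+a2=5.360 < 5.857 ≤ a1+…+a3=7.104 → R3 fires; M=9 A=10 P=2 Q=11
Draw 3: a1=1.680, a2=4.140, a3=1.962, a0=7.782; τ=−ln(0.3689)/7.782=0.128 → t=0.312; u2·a0=0.4549·7.782=3.540; a1=1.680 < 3.540 ≤ a1+a2=5.820 → R2 fires; M=8 A=12 P=1 Q=13
Draw 4: a1=1.008, a2=1.840, a3=1.744, a0=4.592; τ=−ln(0.4860)/4.592=0.157 → t=0.469; u2·a0=0.1365·4.592=0.627 ≤ a1=1.008 → R1 fires; M=9 A=11 P=0 Q=13
Draw 5: a1=0.000, a2=0.000, a3=1.962, a0=1.962; τ=−ln(0.2046)/1.962=0.809 → t=1.277; u2·a0=0.6992·1.962=1.372; a1+a2=0.000 < 1.372 ≤ a1+…+a3=1.962 → R3 fires; M=10 A=11 P=0 Q=14
Draw 6: a1=0.000, a2=0.000, a3=2.180, a0=2.180; τ=−ln(0.9873)/2.180=0.006 → t=1.283; u2·a0=0.1725·2.180=0.376; a1+a2=0.000 < 0.376 ≤ a1+…+a3=2.180 → R3 fires; M=11 A=11 P=0 Q=15
Draw 7: a1=0.000, a2=0.000, a3=2.398, a0=2.398; τ=−ln(0.5481)/2.398=0.251 → t=1.534; u2·a0=0.3534·2.398=0.847; a1+a2=0.000 < 0.847 ≤ a1+…+a3=2.398 → R3 fires; M=12 A=11 P=0 Q=16
Draw 8: a1=0.000, a2=0.000, a3=2.616, a0=2.616; τ=−ln(0.2482)/2.616=0.533 → t=2.067; u2·a0=0.1633·2.616=0.427; a1+a2=0.000 < 0.427 ≤ a1+…+a3=2.616 → R3 fires; M=13 A=11 P=0 Q=17
Draw 9: a1=0.000, a2=0.000, a3=2.834, a0=2.834; τ=−ln(0.7661)/2.834=0.094 → t=2.161 > T=2.08: stop.
Q first becomes ≥ 16 when it reaches 16 at the event at t=1.534.

Threshold first reached at t = 1.534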